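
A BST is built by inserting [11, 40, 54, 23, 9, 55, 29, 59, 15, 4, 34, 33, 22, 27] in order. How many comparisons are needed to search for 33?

Search path for 33: 11 -> 40 -> 23 -> 29 -> 34 -> 33
Found: True
Comparisons: 6


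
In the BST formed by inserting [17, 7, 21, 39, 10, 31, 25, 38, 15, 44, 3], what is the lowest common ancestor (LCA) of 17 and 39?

Tree insertion order: [17, 7, 21, 39, 10, 31, 25, 38, 15, 44, 3]
Tree (level-order array): [17, 7, 21, 3, 10, None, 39, None, None, None, 15, 31, 44, None, None, 25, 38]
In a BST, the LCA of p=17, q=39 is the first node v on the
root-to-leaf path with p <= v <= q (go left if both < v, right if both > v).
Walk from root:
  at 17: 17 <= 17 <= 39, this is the LCA
LCA = 17


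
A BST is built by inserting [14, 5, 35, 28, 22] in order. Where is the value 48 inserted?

Starting tree (level order): [14, 5, 35, None, None, 28, None, 22]
Insertion path: 14 -> 35
Result: insert 48 as right child of 35
Final tree (level order): [14, 5, 35, None, None, 28, 48, 22]


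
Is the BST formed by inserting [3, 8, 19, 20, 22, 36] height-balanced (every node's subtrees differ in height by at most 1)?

Tree (level-order array): [3, None, 8, None, 19, None, 20, None, 22, None, 36]
Definition: a tree is height-balanced if, at every node, |h(left) - h(right)| <= 1 (empty subtree has height -1).
Bottom-up per-node check:
  node 36: h_left=-1, h_right=-1, diff=0 [OK], height=0
  node 22: h_left=-1, h_right=0, diff=1 [OK], height=1
  node 20: h_left=-1, h_right=1, diff=2 [FAIL (|-1-1|=2 > 1)], height=2
  node 19: h_left=-1, h_right=2, diff=3 [FAIL (|-1-2|=3 > 1)], height=3
  node 8: h_left=-1, h_right=3, diff=4 [FAIL (|-1-3|=4 > 1)], height=4
  node 3: h_left=-1, h_right=4, diff=5 [FAIL (|-1-4|=5 > 1)], height=5
Node 20 violates the condition: |-1 - 1| = 2 > 1.
Result: Not balanced


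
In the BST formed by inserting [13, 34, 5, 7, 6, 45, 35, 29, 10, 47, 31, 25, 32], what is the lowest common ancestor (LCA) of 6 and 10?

Tree insertion order: [13, 34, 5, 7, 6, 45, 35, 29, 10, 47, 31, 25, 32]
Tree (level-order array): [13, 5, 34, None, 7, 29, 45, 6, 10, 25, 31, 35, 47, None, None, None, None, None, None, None, 32]
In a BST, the LCA of p=6, q=10 is the first node v on the
root-to-leaf path with p <= v <= q (go left if both < v, right if both > v).
Walk from root:
  at 13: both 6 and 10 < 13, go left
  at 5: both 6 and 10 > 5, go right
  at 7: 6 <= 7 <= 10, this is the LCA
LCA = 7


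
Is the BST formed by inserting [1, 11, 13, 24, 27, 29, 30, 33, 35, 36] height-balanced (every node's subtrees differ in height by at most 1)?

Tree (level-order array): [1, None, 11, None, 13, None, 24, None, 27, None, 29, None, 30, None, 33, None, 35, None, 36]
Definition: a tree is height-balanced if, at every node, |h(left) - h(right)| <= 1 (empty subtree has height -1).
Bottom-up per-node check:
  node 36: h_left=-1, h_right=-1, diff=0 [OK], height=0
  node 35: h_left=-1, h_right=0, diff=1 [OK], height=1
  node 33: h_left=-1, h_right=1, diff=2 [FAIL (|-1-1|=2 > 1)], height=2
  node 30: h_left=-1, h_right=2, diff=3 [FAIL (|-1-2|=3 > 1)], height=3
  node 29: h_left=-1, h_right=3, diff=4 [FAIL (|-1-3|=4 > 1)], height=4
  node 27: h_left=-1, h_right=4, diff=5 [FAIL (|-1-4|=5 > 1)], height=5
  node 24: h_left=-1, h_right=5, diff=6 [FAIL (|-1-5|=6 > 1)], height=6
  node 13: h_left=-1, h_right=6, diff=7 [FAIL (|-1-6|=7 > 1)], height=7
  node 11: h_left=-1, h_right=7, diff=8 [FAIL (|-1-7|=8 > 1)], height=8
  node 1: h_left=-1, h_right=8, diff=9 [FAIL (|-1-8|=9 > 1)], height=9
Node 33 violates the condition: |-1 - 1| = 2 > 1.
Result: Not balanced


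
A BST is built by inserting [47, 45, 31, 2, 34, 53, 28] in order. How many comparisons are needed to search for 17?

Search path for 17: 47 -> 45 -> 31 -> 2 -> 28
Found: False
Comparisons: 5


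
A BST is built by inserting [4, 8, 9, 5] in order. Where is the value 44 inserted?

Starting tree (level order): [4, None, 8, 5, 9]
Insertion path: 4 -> 8 -> 9
Result: insert 44 as right child of 9
Final tree (level order): [4, None, 8, 5, 9, None, None, None, 44]


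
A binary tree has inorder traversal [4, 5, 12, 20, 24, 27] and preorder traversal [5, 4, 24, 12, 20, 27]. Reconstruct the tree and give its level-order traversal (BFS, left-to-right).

Inorder:  [4, 5, 12, 20, 24, 27]
Preorder: [5, 4, 24, 12, 20, 27]
Algorithm: preorder visits root first, so consume preorder in order;
for each root, split the current inorder slice at that value into
left-subtree inorder and right-subtree inorder, then recurse.
Recursive splits:
  root=5; inorder splits into left=[4], right=[12, 20, 24, 27]
  root=4; inorder splits into left=[], right=[]
  root=24; inorder splits into left=[12, 20], right=[27]
  root=12; inorder splits into left=[], right=[20]
  root=20; inorder splits into left=[], right=[]
  root=27; inorder splits into left=[], right=[]
Reconstructed level-order: [5, 4, 24, 12, 27, 20]


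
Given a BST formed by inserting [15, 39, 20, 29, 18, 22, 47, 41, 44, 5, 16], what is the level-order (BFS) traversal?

Tree insertion order: [15, 39, 20, 29, 18, 22, 47, 41, 44, 5, 16]
Tree (level-order array): [15, 5, 39, None, None, 20, 47, 18, 29, 41, None, 16, None, 22, None, None, 44]
BFS from the root, enqueuing left then right child of each popped node:
  queue [15] -> pop 15, enqueue [5, 39], visited so far: [15]
  queue [5, 39] -> pop 5, enqueue [none], visited so far: [15, 5]
  queue [39] -> pop 39, enqueue [20, 47], visited so far: [15, 5, 39]
  queue [20, 47] -> pop 20, enqueue [18, 29], visited so far: [15, 5, 39, 20]
  queue [47, 18, 29] -> pop 47, enqueue [41], visited so far: [15, 5, 39, 20, 47]
  queue [18, 29, 41] -> pop 18, enqueue [16], visited so far: [15, 5, 39, 20, 47, 18]
  queue [29, 41, 16] -> pop 29, enqueue [22], visited so far: [15, 5, 39, 20, 47, 18, 29]
  queue [41, 16, 22] -> pop 41, enqueue [44], visited so far: [15, 5, 39, 20, 47, 18, 29, 41]
  queue [16, 22, 44] -> pop 16, enqueue [none], visited so far: [15, 5, 39, 20, 47, 18, 29, 41, 16]
  queue [22, 44] -> pop 22, enqueue [none], visited so far: [15, 5, 39, 20, 47, 18, 29, 41, 16, 22]
  queue [44] -> pop 44, enqueue [none], visited so far: [15, 5, 39, 20, 47, 18, 29, 41, 16, 22, 44]
Result: [15, 5, 39, 20, 47, 18, 29, 41, 16, 22, 44]


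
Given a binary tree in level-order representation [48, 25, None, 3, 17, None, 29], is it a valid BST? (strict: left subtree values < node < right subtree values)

Level-order array: [48, 25, None, 3, 17, None, 29]
Validate using subtree bounds (lo, hi): at each node, require lo < value < hi,
then recurse left with hi=value and right with lo=value.
Preorder trace (stopping at first violation):
  at node 48 with bounds (-inf, +inf): OK
  at node 25 with bounds (-inf, 48): OK
  at node 3 with bounds (-inf, 25): OK
  at node 29 with bounds (3, 25): VIOLATION
Node 29 violates its bound: not (3 < 29 < 25).
Result: Not a valid BST


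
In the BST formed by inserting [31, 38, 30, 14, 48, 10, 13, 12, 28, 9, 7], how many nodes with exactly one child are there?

Tree built from: [31, 38, 30, 14, 48, 10, 13, 12, 28, 9, 7]
Tree (level-order array): [31, 30, 38, 14, None, None, 48, 10, 28, None, None, 9, 13, None, None, 7, None, 12]
Rule: These are nodes with exactly 1 non-null child.
Per-node child counts:
  node 31: 2 child(ren)
  node 30: 1 child(ren)
  node 14: 2 child(ren)
  node 10: 2 child(ren)
  node 9: 1 child(ren)
  node 7: 0 child(ren)
  node 13: 1 child(ren)
  node 12: 0 child(ren)
  node 28: 0 child(ren)
  node 38: 1 child(ren)
  node 48: 0 child(ren)
Matching nodes: [30, 9, 13, 38]
Count of nodes with exactly one child: 4


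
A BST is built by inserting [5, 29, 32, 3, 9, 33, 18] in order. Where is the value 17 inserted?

Starting tree (level order): [5, 3, 29, None, None, 9, 32, None, 18, None, 33]
Insertion path: 5 -> 29 -> 9 -> 18
Result: insert 17 as left child of 18
Final tree (level order): [5, 3, 29, None, None, 9, 32, None, 18, None, 33, 17]


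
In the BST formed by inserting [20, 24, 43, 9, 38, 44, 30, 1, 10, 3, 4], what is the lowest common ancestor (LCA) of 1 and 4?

Tree insertion order: [20, 24, 43, 9, 38, 44, 30, 1, 10, 3, 4]
Tree (level-order array): [20, 9, 24, 1, 10, None, 43, None, 3, None, None, 38, 44, None, 4, 30]
In a BST, the LCA of p=1, q=4 is the first node v on the
root-to-leaf path with p <= v <= q (go left if both < v, right if both > v).
Walk from root:
  at 20: both 1 and 4 < 20, go left
  at 9: both 1 and 4 < 9, go left
  at 1: 1 <= 1 <= 4, this is the LCA
LCA = 1


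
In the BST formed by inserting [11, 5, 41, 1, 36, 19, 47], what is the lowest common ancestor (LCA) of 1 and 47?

Tree insertion order: [11, 5, 41, 1, 36, 19, 47]
Tree (level-order array): [11, 5, 41, 1, None, 36, 47, None, None, 19]
In a BST, the LCA of p=1, q=47 is the first node v on the
root-to-leaf path with p <= v <= q (go left if both < v, right if both > v).
Walk from root:
  at 11: 1 <= 11 <= 47, this is the LCA
LCA = 11


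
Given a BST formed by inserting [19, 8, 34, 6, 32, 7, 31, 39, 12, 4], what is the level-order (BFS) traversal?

Tree insertion order: [19, 8, 34, 6, 32, 7, 31, 39, 12, 4]
Tree (level-order array): [19, 8, 34, 6, 12, 32, 39, 4, 7, None, None, 31]
BFS from the root, enqueuing left then right child of each popped node:
  queue [19] -> pop 19, enqueue [8, 34], visited so far: [19]
  queue [8, 34] -> pop 8, enqueue [6, 12], visited so far: [19, 8]
  queue [34, 6, 12] -> pop 34, enqueue [32, 39], visited so far: [19, 8, 34]
  queue [6, 12, 32, 39] -> pop 6, enqueue [4, 7], visited so far: [19, 8, 34, 6]
  queue [12, 32, 39, 4, 7] -> pop 12, enqueue [none], visited so far: [19, 8, 34, 6, 12]
  queue [32, 39, 4, 7] -> pop 32, enqueue [31], visited so far: [19, 8, 34, 6, 12, 32]
  queue [39, 4, 7, 31] -> pop 39, enqueue [none], visited so far: [19, 8, 34, 6, 12, 32, 39]
  queue [4, 7, 31] -> pop 4, enqueue [none], visited so far: [19, 8, 34, 6, 12, 32, 39, 4]
  queue [7, 31] -> pop 7, enqueue [none], visited so far: [19, 8, 34, 6, 12, 32, 39, 4, 7]
  queue [31] -> pop 31, enqueue [none], visited so far: [19, 8, 34, 6, 12, 32, 39, 4, 7, 31]
Result: [19, 8, 34, 6, 12, 32, 39, 4, 7, 31]


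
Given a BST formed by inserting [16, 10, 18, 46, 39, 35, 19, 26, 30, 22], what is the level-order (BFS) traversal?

Tree insertion order: [16, 10, 18, 46, 39, 35, 19, 26, 30, 22]
Tree (level-order array): [16, 10, 18, None, None, None, 46, 39, None, 35, None, 19, None, None, 26, 22, 30]
BFS from the root, enqueuing left then right child of each popped node:
  queue [16] -> pop 16, enqueue [10, 18], visited so far: [16]
  queue [10, 18] -> pop 10, enqueue [none], visited so far: [16, 10]
  queue [18] -> pop 18, enqueue [46], visited so far: [16, 10, 18]
  queue [46] -> pop 46, enqueue [39], visited so far: [16, 10, 18, 46]
  queue [39] -> pop 39, enqueue [35], visited so far: [16, 10, 18, 46, 39]
  queue [35] -> pop 35, enqueue [19], visited so far: [16, 10, 18, 46, 39, 35]
  queue [19] -> pop 19, enqueue [26], visited so far: [16, 10, 18, 46, 39, 35, 19]
  queue [26] -> pop 26, enqueue [22, 30], visited so far: [16, 10, 18, 46, 39, 35, 19, 26]
  queue [22, 30] -> pop 22, enqueue [none], visited so far: [16, 10, 18, 46, 39, 35, 19, 26, 22]
  queue [30] -> pop 30, enqueue [none], visited so far: [16, 10, 18, 46, 39, 35, 19, 26, 22, 30]
Result: [16, 10, 18, 46, 39, 35, 19, 26, 22, 30]


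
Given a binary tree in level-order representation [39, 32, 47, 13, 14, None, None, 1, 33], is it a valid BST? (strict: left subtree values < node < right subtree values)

Level-order array: [39, 32, 47, 13, 14, None, None, 1, 33]
Validate using subtree bounds (lo, hi): at each node, require lo < value < hi,
then recurse left with hi=value and right with lo=value.
Preorder trace (stopping at first violation):
  at node 39 with bounds (-inf, +inf): OK
  at node 32 with bounds (-inf, 39): OK
  at node 13 with bounds (-inf, 32): OK
  at node 1 with bounds (-inf, 13): OK
  at node 33 with bounds (13, 32): VIOLATION
Node 33 violates its bound: not (13 < 33 < 32).
Result: Not a valid BST


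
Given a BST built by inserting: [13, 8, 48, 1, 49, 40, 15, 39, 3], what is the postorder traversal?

Tree insertion order: [13, 8, 48, 1, 49, 40, 15, 39, 3]
Tree (level-order array): [13, 8, 48, 1, None, 40, 49, None, 3, 15, None, None, None, None, None, None, 39]
Postorder traversal: [3, 1, 8, 39, 15, 40, 49, 48, 13]


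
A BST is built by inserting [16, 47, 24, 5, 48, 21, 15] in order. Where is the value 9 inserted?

Starting tree (level order): [16, 5, 47, None, 15, 24, 48, None, None, 21]
Insertion path: 16 -> 5 -> 15
Result: insert 9 as left child of 15
Final tree (level order): [16, 5, 47, None, 15, 24, 48, 9, None, 21]


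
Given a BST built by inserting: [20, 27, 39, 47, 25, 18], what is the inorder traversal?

Tree insertion order: [20, 27, 39, 47, 25, 18]
Tree (level-order array): [20, 18, 27, None, None, 25, 39, None, None, None, 47]
Inorder traversal: [18, 20, 25, 27, 39, 47]


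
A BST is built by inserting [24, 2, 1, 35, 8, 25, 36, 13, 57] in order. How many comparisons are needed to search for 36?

Search path for 36: 24 -> 35 -> 36
Found: True
Comparisons: 3


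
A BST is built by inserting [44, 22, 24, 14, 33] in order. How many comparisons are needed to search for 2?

Search path for 2: 44 -> 22 -> 14
Found: False
Comparisons: 3


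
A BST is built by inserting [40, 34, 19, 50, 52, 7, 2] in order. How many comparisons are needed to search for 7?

Search path for 7: 40 -> 34 -> 19 -> 7
Found: True
Comparisons: 4


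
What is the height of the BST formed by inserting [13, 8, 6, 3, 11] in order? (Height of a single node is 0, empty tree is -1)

Insertion order: [13, 8, 6, 3, 11]
Tree (level-order array): [13, 8, None, 6, 11, 3]
Compute height bottom-up (empty subtree = -1):
  height(3) = 1 + max(-1, -1) = 0
  height(6) = 1 + max(0, -1) = 1
  height(11) = 1 + max(-1, -1) = 0
  height(8) = 1 + max(1, 0) = 2
  height(13) = 1 + max(2, -1) = 3
Height = 3


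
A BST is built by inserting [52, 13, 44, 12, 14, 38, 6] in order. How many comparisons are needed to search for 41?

Search path for 41: 52 -> 13 -> 44 -> 14 -> 38
Found: False
Comparisons: 5


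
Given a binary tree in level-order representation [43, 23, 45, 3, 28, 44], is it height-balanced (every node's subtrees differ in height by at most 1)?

Tree (level-order array): [43, 23, 45, 3, 28, 44]
Definition: a tree is height-balanced if, at every node, |h(left) - h(right)| <= 1 (empty subtree has height -1).
Bottom-up per-node check:
  node 3: h_left=-1, h_right=-1, diff=0 [OK], height=0
  node 28: h_left=-1, h_right=-1, diff=0 [OK], height=0
  node 23: h_left=0, h_right=0, diff=0 [OK], height=1
  node 44: h_left=-1, h_right=-1, diff=0 [OK], height=0
  node 45: h_left=0, h_right=-1, diff=1 [OK], height=1
  node 43: h_left=1, h_right=1, diff=0 [OK], height=2
All nodes satisfy the balance condition.
Result: Balanced


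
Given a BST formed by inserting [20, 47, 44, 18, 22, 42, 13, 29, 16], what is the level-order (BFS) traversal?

Tree insertion order: [20, 47, 44, 18, 22, 42, 13, 29, 16]
Tree (level-order array): [20, 18, 47, 13, None, 44, None, None, 16, 22, None, None, None, None, 42, 29]
BFS from the root, enqueuing left then right child of each popped node:
  queue [20] -> pop 20, enqueue [18, 47], visited so far: [20]
  queue [18, 47] -> pop 18, enqueue [13], visited so far: [20, 18]
  queue [47, 13] -> pop 47, enqueue [44], visited so far: [20, 18, 47]
  queue [13, 44] -> pop 13, enqueue [16], visited so far: [20, 18, 47, 13]
  queue [44, 16] -> pop 44, enqueue [22], visited so far: [20, 18, 47, 13, 44]
  queue [16, 22] -> pop 16, enqueue [none], visited so far: [20, 18, 47, 13, 44, 16]
  queue [22] -> pop 22, enqueue [42], visited so far: [20, 18, 47, 13, 44, 16, 22]
  queue [42] -> pop 42, enqueue [29], visited so far: [20, 18, 47, 13, 44, 16, 22, 42]
  queue [29] -> pop 29, enqueue [none], visited so far: [20, 18, 47, 13, 44, 16, 22, 42, 29]
Result: [20, 18, 47, 13, 44, 16, 22, 42, 29]


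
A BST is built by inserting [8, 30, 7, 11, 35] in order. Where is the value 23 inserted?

Starting tree (level order): [8, 7, 30, None, None, 11, 35]
Insertion path: 8 -> 30 -> 11
Result: insert 23 as right child of 11
Final tree (level order): [8, 7, 30, None, None, 11, 35, None, 23]


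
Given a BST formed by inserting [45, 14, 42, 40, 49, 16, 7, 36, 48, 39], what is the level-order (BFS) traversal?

Tree insertion order: [45, 14, 42, 40, 49, 16, 7, 36, 48, 39]
Tree (level-order array): [45, 14, 49, 7, 42, 48, None, None, None, 40, None, None, None, 16, None, None, 36, None, 39]
BFS from the root, enqueuing left then right child of each popped node:
  queue [45] -> pop 45, enqueue [14, 49], visited so far: [45]
  queue [14, 49] -> pop 14, enqueue [7, 42], visited so far: [45, 14]
  queue [49, 7, 42] -> pop 49, enqueue [48], visited so far: [45, 14, 49]
  queue [7, 42, 48] -> pop 7, enqueue [none], visited so far: [45, 14, 49, 7]
  queue [42, 48] -> pop 42, enqueue [40], visited so far: [45, 14, 49, 7, 42]
  queue [48, 40] -> pop 48, enqueue [none], visited so far: [45, 14, 49, 7, 42, 48]
  queue [40] -> pop 40, enqueue [16], visited so far: [45, 14, 49, 7, 42, 48, 40]
  queue [16] -> pop 16, enqueue [36], visited so far: [45, 14, 49, 7, 42, 48, 40, 16]
  queue [36] -> pop 36, enqueue [39], visited so far: [45, 14, 49, 7, 42, 48, 40, 16, 36]
  queue [39] -> pop 39, enqueue [none], visited so far: [45, 14, 49, 7, 42, 48, 40, 16, 36, 39]
Result: [45, 14, 49, 7, 42, 48, 40, 16, 36, 39]


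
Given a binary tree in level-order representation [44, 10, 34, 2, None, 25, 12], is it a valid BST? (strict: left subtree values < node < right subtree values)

Level-order array: [44, 10, 34, 2, None, 25, 12]
Validate using subtree bounds (lo, hi): at each node, require lo < value < hi,
then recurse left with hi=value and right with lo=value.
Preorder trace (stopping at first violation):
  at node 44 with bounds (-inf, +inf): OK
  at node 10 with bounds (-inf, 44): OK
  at node 2 with bounds (-inf, 10): OK
  at node 34 with bounds (44, +inf): VIOLATION
Node 34 violates its bound: not (44 < 34 < +inf).
Result: Not a valid BST


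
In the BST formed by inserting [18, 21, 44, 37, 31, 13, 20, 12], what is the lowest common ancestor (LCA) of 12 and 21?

Tree insertion order: [18, 21, 44, 37, 31, 13, 20, 12]
Tree (level-order array): [18, 13, 21, 12, None, 20, 44, None, None, None, None, 37, None, 31]
In a BST, the LCA of p=12, q=21 is the first node v on the
root-to-leaf path with p <= v <= q (go left if both < v, right if both > v).
Walk from root:
  at 18: 12 <= 18 <= 21, this is the LCA
LCA = 18


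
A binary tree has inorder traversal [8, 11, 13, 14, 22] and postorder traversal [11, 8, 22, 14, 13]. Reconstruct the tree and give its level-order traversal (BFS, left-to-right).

Inorder:   [8, 11, 13, 14, 22]
Postorder: [11, 8, 22, 14, 13]
Algorithm: postorder visits root last, so walk postorder right-to-left;
each value is the root of the current inorder slice — split it at that
value, recurse on the right subtree first, then the left.
Recursive splits:
  root=13; inorder splits into left=[8, 11], right=[14, 22]
  root=14; inorder splits into left=[], right=[22]
  root=22; inorder splits into left=[], right=[]
  root=8; inorder splits into left=[], right=[11]
  root=11; inorder splits into left=[], right=[]
Reconstructed level-order: [13, 8, 14, 11, 22]


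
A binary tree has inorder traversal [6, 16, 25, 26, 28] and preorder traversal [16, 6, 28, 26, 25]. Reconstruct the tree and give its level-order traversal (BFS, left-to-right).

Inorder:  [6, 16, 25, 26, 28]
Preorder: [16, 6, 28, 26, 25]
Algorithm: preorder visits root first, so consume preorder in order;
for each root, split the current inorder slice at that value into
left-subtree inorder and right-subtree inorder, then recurse.
Recursive splits:
  root=16; inorder splits into left=[6], right=[25, 26, 28]
  root=6; inorder splits into left=[], right=[]
  root=28; inorder splits into left=[25, 26], right=[]
  root=26; inorder splits into left=[25], right=[]
  root=25; inorder splits into left=[], right=[]
Reconstructed level-order: [16, 6, 28, 26, 25]


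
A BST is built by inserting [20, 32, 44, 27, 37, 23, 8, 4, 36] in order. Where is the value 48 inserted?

Starting tree (level order): [20, 8, 32, 4, None, 27, 44, None, None, 23, None, 37, None, None, None, 36]
Insertion path: 20 -> 32 -> 44
Result: insert 48 as right child of 44
Final tree (level order): [20, 8, 32, 4, None, 27, 44, None, None, 23, None, 37, 48, None, None, 36]


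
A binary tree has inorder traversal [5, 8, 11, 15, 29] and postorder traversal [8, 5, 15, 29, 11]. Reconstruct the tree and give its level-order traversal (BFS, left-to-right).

Inorder:   [5, 8, 11, 15, 29]
Postorder: [8, 5, 15, 29, 11]
Algorithm: postorder visits root last, so walk postorder right-to-left;
each value is the root of the current inorder slice — split it at that
value, recurse on the right subtree first, then the left.
Recursive splits:
  root=11; inorder splits into left=[5, 8], right=[15, 29]
  root=29; inorder splits into left=[15], right=[]
  root=15; inorder splits into left=[], right=[]
  root=5; inorder splits into left=[], right=[8]
  root=8; inorder splits into left=[], right=[]
Reconstructed level-order: [11, 5, 29, 8, 15]


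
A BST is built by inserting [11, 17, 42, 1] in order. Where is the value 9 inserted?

Starting tree (level order): [11, 1, 17, None, None, None, 42]
Insertion path: 11 -> 1
Result: insert 9 as right child of 1
Final tree (level order): [11, 1, 17, None, 9, None, 42]


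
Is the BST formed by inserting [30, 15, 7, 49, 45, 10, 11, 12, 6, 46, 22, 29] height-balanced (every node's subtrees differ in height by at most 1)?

Tree (level-order array): [30, 15, 49, 7, 22, 45, None, 6, 10, None, 29, None, 46, None, None, None, 11, None, None, None, None, None, 12]
Definition: a tree is height-balanced if, at every node, |h(left) - h(right)| <= 1 (empty subtree has height -1).
Bottom-up per-node check:
  node 6: h_left=-1, h_right=-1, diff=0 [OK], height=0
  node 12: h_left=-1, h_right=-1, diff=0 [OK], height=0
  node 11: h_left=-1, h_right=0, diff=1 [OK], height=1
  node 10: h_left=-1, h_right=1, diff=2 [FAIL (|-1-1|=2 > 1)], height=2
  node 7: h_left=0, h_right=2, diff=2 [FAIL (|0-2|=2 > 1)], height=3
  node 29: h_left=-1, h_right=-1, diff=0 [OK], height=0
  node 22: h_left=-1, h_right=0, diff=1 [OK], height=1
  node 15: h_left=3, h_right=1, diff=2 [FAIL (|3-1|=2 > 1)], height=4
  node 46: h_left=-1, h_right=-1, diff=0 [OK], height=0
  node 45: h_left=-1, h_right=0, diff=1 [OK], height=1
  node 49: h_left=1, h_right=-1, diff=2 [FAIL (|1--1|=2 > 1)], height=2
  node 30: h_left=4, h_right=2, diff=2 [FAIL (|4-2|=2 > 1)], height=5
Node 10 violates the condition: |-1 - 1| = 2 > 1.
Result: Not balanced


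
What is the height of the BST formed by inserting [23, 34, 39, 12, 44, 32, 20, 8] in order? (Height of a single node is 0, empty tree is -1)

Insertion order: [23, 34, 39, 12, 44, 32, 20, 8]
Tree (level-order array): [23, 12, 34, 8, 20, 32, 39, None, None, None, None, None, None, None, 44]
Compute height bottom-up (empty subtree = -1):
  height(8) = 1 + max(-1, -1) = 0
  height(20) = 1 + max(-1, -1) = 0
  height(12) = 1 + max(0, 0) = 1
  height(32) = 1 + max(-1, -1) = 0
  height(44) = 1 + max(-1, -1) = 0
  height(39) = 1 + max(-1, 0) = 1
  height(34) = 1 + max(0, 1) = 2
  height(23) = 1 + max(1, 2) = 3
Height = 3


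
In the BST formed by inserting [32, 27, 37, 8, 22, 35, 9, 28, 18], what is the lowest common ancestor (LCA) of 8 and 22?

Tree insertion order: [32, 27, 37, 8, 22, 35, 9, 28, 18]
Tree (level-order array): [32, 27, 37, 8, 28, 35, None, None, 22, None, None, None, None, 9, None, None, 18]
In a BST, the LCA of p=8, q=22 is the first node v on the
root-to-leaf path with p <= v <= q (go left if both < v, right if both > v).
Walk from root:
  at 32: both 8 and 22 < 32, go left
  at 27: both 8 and 22 < 27, go left
  at 8: 8 <= 8 <= 22, this is the LCA
LCA = 8


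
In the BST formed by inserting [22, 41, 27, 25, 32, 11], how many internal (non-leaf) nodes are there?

Tree built from: [22, 41, 27, 25, 32, 11]
Tree (level-order array): [22, 11, 41, None, None, 27, None, 25, 32]
Rule: An internal node has at least one child.
Per-node child counts:
  node 22: 2 child(ren)
  node 11: 0 child(ren)
  node 41: 1 child(ren)
  node 27: 2 child(ren)
  node 25: 0 child(ren)
  node 32: 0 child(ren)
Matching nodes: [22, 41, 27]
Count of internal (non-leaf) nodes: 3


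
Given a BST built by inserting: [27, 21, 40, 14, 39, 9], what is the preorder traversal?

Tree insertion order: [27, 21, 40, 14, 39, 9]
Tree (level-order array): [27, 21, 40, 14, None, 39, None, 9]
Preorder traversal: [27, 21, 14, 9, 40, 39]


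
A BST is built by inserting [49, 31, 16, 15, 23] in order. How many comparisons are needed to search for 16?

Search path for 16: 49 -> 31 -> 16
Found: True
Comparisons: 3


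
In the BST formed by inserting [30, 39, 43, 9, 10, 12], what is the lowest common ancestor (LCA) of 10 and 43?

Tree insertion order: [30, 39, 43, 9, 10, 12]
Tree (level-order array): [30, 9, 39, None, 10, None, 43, None, 12]
In a BST, the LCA of p=10, q=43 is the first node v on the
root-to-leaf path with p <= v <= q (go left if both < v, right if both > v).
Walk from root:
  at 30: 10 <= 30 <= 43, this is the LCA
LCA = 30


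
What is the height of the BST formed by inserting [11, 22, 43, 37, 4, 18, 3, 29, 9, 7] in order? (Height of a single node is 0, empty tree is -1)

Insertion order: [11, 22, 43, 37, 4, 18, 3, 29, 9, 7]
Tree (level-order array): [11, 4, 22, 3, 9, 18, 43, None, None, 7, None, None, None, 37, None, None, None, 29]
Compute height bottom-up (empty subtree = -1):
  height(3) = 1 + max(-1, -1) = 0
  height(7) = 1 + max(-1, -1) = 0
  height(9) = 1 + max(0, -1) = 1
  height(4) = 1 + max(0, 1) = 2
  height(18) = 1 + max(-1, -1) = 0
  height(29) = 1 + max(-1, -1) = 0
  height(37) = 1 + max(0, -1) = 1
  height(43) = 1 + max(1, -1) = 2
  height(22) = 1 + max(0, 2) = 3
  height(11) = 1 + max(2, 3) = 4
Height = 4


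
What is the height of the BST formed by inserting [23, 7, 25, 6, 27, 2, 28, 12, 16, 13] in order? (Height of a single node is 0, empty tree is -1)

Insertion order: [23, 7, 25, 6, 27, 2, 28, 12, 16, 13]
Tree (level-order array): [23, 7, 25, 6, 12, None, 27, 2, None, None, 16, None, 28, None, None, 13]
Compute height bottom-up (empty subtree = -1):
  height(2) = 1 + max(-1, -1) = 0
  height(6) = 1 + max(0, -1) = 1
  height(13) = 1 + max(-1, -1) = 0
  height(16) = 1 + max(0, -1) = 1
  height(12) = 1 + max(-1, 1) = 2
  height(7) = 1 + max(1, 2) = 3
  height(28) = 1 + max(-1, -1) = 0
  height(27) = 1 + max(-1, 0) = 1
  height(25) = 1 + max(-1, 1) = 2
  height(23) = 1 + max(3, 2) = 4
Height = 4


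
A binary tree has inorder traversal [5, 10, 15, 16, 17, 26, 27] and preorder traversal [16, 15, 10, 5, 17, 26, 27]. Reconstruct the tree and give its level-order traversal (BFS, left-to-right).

Inorder:  [5, 10, 15, 16, 17, 26, 27]
Preorder: [16, 15, 10, 5, 17, 26, 27]
Algorithm: preorder visits root first, so consume preorder in order;
for each root, split the current inorder slice at that value into
left-subtree inorder and right-subtree inorder, then recurse.
Recursive splits:
  root=16; inorder splits into left=[5, 10, 15], right=[17, 26, 27]
  root=15; inorder splits into left=[5, 10], right=[]
  root=10; inorder splits into left=[5], right=[]
  root=5; inorder splits into left=[], right=[]
  root=17; inorder splits into left=[], right=[26, 27]
  root=26; inorder splits into left=[], right=[27]
  root=27; inorder splits into left=[], right=[]
Reconstructed level-order: [16, 15, 17, 10, 26, 5, 27]


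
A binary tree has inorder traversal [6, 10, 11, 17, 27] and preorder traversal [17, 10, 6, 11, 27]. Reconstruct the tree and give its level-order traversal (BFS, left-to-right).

Inorder:  [6, 10, 11, 17, 27]
Preorder: [17, 10, 6, 11, 27]
Algorithm: preorder visits root first, so consume preorder in order;
for each root, split the current inorder slice at that value into
left-subtree inorder and right-subtree inorder, then recurse.
Recursive splits:
  root=17; inorder splits into left=[6, 10, 11], right=[27]
  root=10; inorder splits into left=[6], right=[11]
  root=6; inorder splits into left=[], right=[]
  root=11; inorder splits into left=[], right=[]
  root=27; inorder splits into left=[], right=[]
Reconstructed level-order: [17, 10, 27, 6, 11]


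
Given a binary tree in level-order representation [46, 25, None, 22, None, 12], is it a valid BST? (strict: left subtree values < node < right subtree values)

Level-order array: [46, 25, None, 22, None, 12]
Validate using subtree bounds (lo, hi): at each node, require lo < value < hi,
then recurse left with hi=value and right with lo=value.
Preorder trace (stopping at first violation):
  at node 46 with bounds (-inf, +inf): OK
  at node 25 with bounds (-inf, 46): OK
  at node 22 with bounds (-inf, 25): OK
  at node 12 with bounds (-inf, 22): OK
No violation found at any node.
Result: Valid BST


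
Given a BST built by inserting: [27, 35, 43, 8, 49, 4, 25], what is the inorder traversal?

Tree insertion order: [27, 35, 43, 8, 49, 4, 25]
Tree (level-order array): [27, 8, 35, 4, 25, None, 43, None, None, None, None, None, 49]
Inorder traversal: [4, 8, 25, 27, 35, 43, 49]


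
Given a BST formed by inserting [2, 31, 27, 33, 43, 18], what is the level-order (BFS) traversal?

Tree insertion order: [2, 31, 27, 33, 43, 18]
Tree (level-order array): [2, None, 31, 27, 33, 18, None, None, 43]
BFS from the root, enqueuing left then right child of each popped node:
  queue [2] -> pop 2, enqueue [31], visited so far: [2]
  queue [31] -> pop 31, enqueue [27, 33], visited so far: [2, 31]
  queue [27, 33] -> pop 27, enqueue [18], visited so far: [2, 31, 27]
  queue [33, 18] -> pop 33, enqueue [43], visited so far: [2, 31, 27, 33]
  queue [18, 43] -> pop 18, enqueue [none], visited so far: [2, 31, 27, 33, 18]
  queue [43] -> pop 43, enqueue [none], visited so far: [2, 31, 27, 33, 18, 43]
Result: [2, 31, 27, 33, 18, 43]


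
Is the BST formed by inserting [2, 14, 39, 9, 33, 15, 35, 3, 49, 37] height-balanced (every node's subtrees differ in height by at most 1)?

Tree (level-order array): [2, None, 14, 9, 39, 3, None, 33, 49, None, None, 15, 35, None, None, None, None, None, 37]
Definition: a tree is height-balanced if, at every node, |h(left) - h(right)| <= 1 (empty subtree has height -1).
Bottom-up per-node check:
  node 3: h_left=-1, h_right=-1, diff=0 [OK], height=0
  node 9: h_left=0, h_right=-1, diff=1 [OK], height=1
  node 15: h_left=-1, h_right=-1, diff=0 [OK], height=0
  node 37: h_left=-1, h_right=-1, diff=0 [OK], height=0
  node 35: h_left=-1, h_right=0, diff=1 [OK], height=1
  node 33: h_left=0, h_right=1, diff=1 [OK], height=2
  node 49: h_left=-1, h_right=-1, diff=0 [OK], height=0
  node 39: h_left=2, h_right=0, diff=2 [FAIL (|2-0|=2 > 1)], height=3
  node 14: h_left=1, h_right=3, diff=2 [FAIL (|1-3|=2 > 1)], height=4
  node 2: h_left=-1, h_right=4, diff=5 [FAIL (|-1-4|=5 > 1)], height=5
Node 39 violates the condition: |2 - 0| = 2 > 1.
Result: Not balanced


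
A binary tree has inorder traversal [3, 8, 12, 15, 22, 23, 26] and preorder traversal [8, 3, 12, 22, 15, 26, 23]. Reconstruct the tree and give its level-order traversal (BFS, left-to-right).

Inorder:  [3, 8, 12, 15, 22, 23, 26]
Preorder: [8, 3, 12, 22, 15, 26, 23]
Algorithm: preorder visits root first, so consume preorder in order;
for each root, split the current inorder slice at that value into
left-subtree inorder and right-subtree inorder, then recurse.
Recursive splits:
  root=8; inorder splits into left=[3], right=[12, 15, 22, 23, 26]
  root=3; inorder splits into left=[], right=[]
  root=12; inorder splits into left=[], right=[15, 22, 23, 26]
  root=22; inorder splits into left=[15], right=[23, 26]
  root=15; inorder splits into left=[], right=[]
  root=26; inorder splits into left=[23], right=[]
  root=23; inorder splits into left=[], right=[]
Reconstructed level-order: [8, 3, 12, 22, 15, 26, 23]


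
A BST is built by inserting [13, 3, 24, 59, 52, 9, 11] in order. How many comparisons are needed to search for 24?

Search path for 24: 13 -> 24
Found: True
Comparisons: 2


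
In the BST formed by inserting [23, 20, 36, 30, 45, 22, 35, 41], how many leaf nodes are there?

Tree built from: [23, 20, 36, 30, 45, 22, 35, 41]
Tree (level-order array): [23, 20, 36, None, 22, 30, 45, None, None, None, 35, 41]
Rule: A leaf has 0 children.
Per-node child counts:
  node 23: 2 child(ren)
  node 20: 1 child(ren)
  node 22: 0 child(ren)
  node 36: 2 child(ren)
  node 30: 1 child(ren)
  node 35: 0 child(ren)
  node 45: 1 child(ren)
  node 41: 0 child(ren)
Matching nodes: [22, 35, 41]
Count of leaf nodes: 3


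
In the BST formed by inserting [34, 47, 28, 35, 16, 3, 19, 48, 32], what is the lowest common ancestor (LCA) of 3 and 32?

Tree insertion order: [34, 47, 28, 35, 16, 3, 19, 48, 32]
Tree (level-order array): [34, 28, 47, 16, 32, 35, 48, 3, 19]
In a BST, the LCA of p=3, q=32 is the first node v on the
root-to-leaf path with p <= v <= q (go left if both < v, right if both > v).
Walk from root:
  at 34: both 3 and 32 < 34, go left
  at 28: 3 <= 28 <= 32, this is the LCA
LCA = 28


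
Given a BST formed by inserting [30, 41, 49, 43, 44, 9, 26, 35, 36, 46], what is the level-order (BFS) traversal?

Tree insertion order: [30, 41, 49, 43, 44, 9, 26, 35, 36, 46]
Tree (level-order array): [30, 9, 41, None, 26, 35, 49, None, None, None, 36, 43, None, None, None, None, 44, None, 46]
BFS from the root, enqueuing left then right child of each popped node:
  queue [30] -> pop 30, enqueue [9, 41], visited so far: [30]
  queue [9, 41] -> pop 9, enqueue [26], visited so far: [30, 9]
  queue [41, 26] -> pop 41, enqueue [35, 49], visited so far: [30, 9, 41]
  queue [26, 35, 49] -> pop 26, enqueue [none], visited so far: [30, 9, 41, 26]
  queue [35, 49] -> pop 35, enqueue [36], visited so far: [30, 9, 41, 26, 35]
  queue [49, 36] -> pop 49, enqueue [43], visited so far: [30, 9, 41, 26, 35, 49]
  queue [36, 43] -> pop 36, enqueue [none], visited so far: [30, 9, 41, 26, 35, 49, 36]
  queue [43] -> pop 43, enqueue [44], visited so far: [30, 9, 41, 26, 35, 49, 36, 43]
  queue [44] -> pop 44, enqueue [46], visited so far: [30, 9, 41, 26, 35, 49, 36, 43, 44]
  queue [46] -> pop 46, enqueue [none], visited so far: [30, 9, 41, 26, 35, 49, 36, 43, 44, 46]
Result: [30, 9, 41, 26, 35, 49, 36, 43, 44, 46]


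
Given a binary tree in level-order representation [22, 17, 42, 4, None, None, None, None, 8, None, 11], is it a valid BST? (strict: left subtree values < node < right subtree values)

Level-order array: [22, 17, 42, 4, None, None, None, None, 8, None, 11]
Validate using subtree bounds (lo, hi): at each node, require lo < value < hi,
then recurse left with hi=value and right with lo=value.
Preorder trace (stopping at first violation):
  at node 22 with bounds (-inf, +inf): OK
  at node 17 with bounds (-inf, 22): OK
  at node 4 with bounds (-inf, 17): OK
  at node 8 with bounds (4, 17): OK
  at node 11 with bounds (8, 17): OK
  at node 42 with bounds (22, +inf): OK
No violation found at any node.
Result: Valid BST


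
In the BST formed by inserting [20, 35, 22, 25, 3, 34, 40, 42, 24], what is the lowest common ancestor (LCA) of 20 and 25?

Tree insertion order: [20, 35, 22, 25, 3, 34, 40, 42, 24]
Tree (level-order array): [20, 3, 35, None, None, 22, 40, None, 25, None, 42, 24, 34]
In a BST, the LCA of p=20, q=25 is the first node v on the
root-to-leaf path with p <= v <= q (go left if both < v, right if both > v).
Walk from root:
  at 20: 20 <= 20 <= 25, this is the LCA
LCA = 20


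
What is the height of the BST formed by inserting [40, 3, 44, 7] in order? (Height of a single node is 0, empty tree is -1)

Insertion order: [40, 3, 44, 7]
Tree (level-order array): [40, 3, 44, None, 7]
Compute height bottom-up (empty subtree = -1):
  height(7) = 1 + max(-1, -1) = 0
  height(3) = 1 + max(-1, 0) = 1
  height(44) = 1 + max(-1, -1) = 0
  height(40) = 1 + max(1, 0) = 2
Height = 2


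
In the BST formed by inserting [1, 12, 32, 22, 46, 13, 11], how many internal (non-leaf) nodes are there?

Tree built from: [1, 12, 32, 22, 46, 13, 11]
Tree (level-order array): [1, None, 12, 11, 32, None, None, 22, 46, 13]
Rule: An internal node has at least one child.
Per-node child counts:
  node 1: 1 child(ren)
  node 12: 2 child(ren)
  node 11: 0 child(ren)
  node 32: 2 child(ren)
  node 22: 1 child(ren)
  node 13: 0 child(ren)
  node 46: 0 child(ren)
Matching nodes: [1, 12, 32, 22]
Count of internal (non-leaf) nodes: 4


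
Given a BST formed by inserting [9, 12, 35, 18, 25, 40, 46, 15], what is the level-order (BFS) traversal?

Tree insertion order: [9, 12, 35, 18, 25, 40, 46, 15]
Tree (level-order array): [9, None, 12, None, 35, 18, 40, 15, 25, None, 46]
BFS from the root, enqueuing left then right child of each popped node:
  queue [9] -> pop 9, enqueue [12], visited so far: [9]
  queue [12] -> pop 12, enqueue [35], visited so far: [9, 12]
  queue [35] -> pop 35, enqueue [18, 40], visited so far: [9, 12, 35]
  queue [18, 40] -> pop 18, enqueue [15, 25], visited so far: [9, 12, 35, 18]
  queue [40, 15, 25] -> pop 40, enqueue [46], visited so far: [9, 12, 35, 18, 40]
  queue [15, 25, 46] -> pop 15, enqueue [none], visited so far: [9, 12, 35, 18, 40, 15]
  queue [25, 46] -> pop 25, enqueue [none], visited so far: [9, 12, 35, 18, 40, 15, 25]
  queue [46] -> pop 46, enqueue [none], visited so far: [9, 12, 35, 18, 40, 15, 25, 46]
Result: [9, 12, 35, 18, 40, 15, 25, 46]


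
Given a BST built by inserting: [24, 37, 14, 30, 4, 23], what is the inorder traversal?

Tree insertion order: [24, 37, 14, 30, 4, 23]
Tree (level-order array): [24, 14, 37, 4, 23, 30]
Inorder traversal: [4, 14, 23, 24, 30, 37]


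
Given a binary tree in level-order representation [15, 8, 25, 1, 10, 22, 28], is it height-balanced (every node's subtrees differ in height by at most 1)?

Tree (level-order array): [15, 8, 25, 1, 10, 22, 28]
Definition: a tree is height-balanced if, at every node, |h(left) - h(right)| <= 1 (empty subtree has height -1).
Bottom-up per-node check:
  node 1: h_left=-1, h_right=-1, diff=0 [OK], height=0
  node 10: h_left=-1, h_right=-1, diff=0 [OK], height=0
  node 8: h_left=0, h_right=0, diff=0 [OK], height=1
  node 22: h_left=-1, h_right=-1, diff=0 [OK], height=0
  node 28: h_left=-1, h_right=-1, diff=0 [OK], height=0
  node 25: h_left=0, h_right=0, diff=0 [OK], height=1
  node 15: h_left=1, h_right=1, diff=0 [OK], height=2
All nodes satisfy the balance condition.
Result: Balanced


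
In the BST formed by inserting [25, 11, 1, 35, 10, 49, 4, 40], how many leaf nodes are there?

Tree built from: [25, 11, 1, 35, 10, 49, 4, 40]
Tree (level-order array): [25, 11, 35, 1, None, None, 49, None, 10, 40, None, 4]
Rule: A leaf has 0 children.
Per-node child counts:
  node 25: 2 child(ren)
  node 11: 1 child(ren)
  node 1: 1 child(ren)
  node 10: 1 child(ren)
  node 4: 0 child(ren)
  node 35: 1 child(ren)
  node 49: 1 child(ren)
  node 40: 0 child(ren)
Matching nodes: [4, 40]
Count of leaf nodes: 2


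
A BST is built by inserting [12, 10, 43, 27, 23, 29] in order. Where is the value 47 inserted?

Starting tree (level order): [12, 10, 43, None, None, 27, None, 23, 29]
Insertion path: 12 -> 43
Result: insert 47 as right child of 43
Final tree (level order): [12, 10, 43, None, None, 27, 47, 23, 29]


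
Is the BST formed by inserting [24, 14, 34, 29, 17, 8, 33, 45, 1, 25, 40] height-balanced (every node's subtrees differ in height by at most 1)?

Tree (level-order array): [24, 14, 34, 8, 17, 29, 45, 1, None, None, None, 25, 33, 40]
Definition: a tree is height-balanced if, at every node, |h(left) - h(right)| <= 1 (empty subtree has height -1).
Bottom-up per-node check:
  node 1: h_left=-1, h_right=-1, diff=0 [OK], height=0
  node 8: h_left=0, h_right=-1, diff=1 [OK], height=1
  node 17: h_left=-1, h_right=-1, diff=0 [OK], height=0
  node 14: h_left=1, h_right=0, diff=1 [OK], height=2
  node 25: h_left=-1, h_right=-1, diff=0 [OK], height=0
  node 33: h_left=-1, h_right=-1, diff=0 [OK], height=0
  node 29: h_left=0, h_right=0, diff=0 [OK], height=1
  node 40: h_left=-1, h_right=-1, diff=0 [OK], height=0
  node 45: h_left=0, h_right=-1, diff=1 [OK], height=1
  node 34: h_left=1, h_right=1, diff=0 [OK], height=2
  node 24: h_left=2, h_right=2, diff=0 [OK], height=3
All nodes satisfy the balance condition.
Result: Balanced
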